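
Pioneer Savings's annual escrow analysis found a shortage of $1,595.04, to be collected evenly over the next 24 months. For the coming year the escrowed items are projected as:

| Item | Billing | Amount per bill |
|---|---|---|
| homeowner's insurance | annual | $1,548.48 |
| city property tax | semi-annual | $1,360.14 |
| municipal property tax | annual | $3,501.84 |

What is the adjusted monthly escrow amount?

$714.01

Homeowner's insurance = $1,548.48/yr
City property tax = $1,360.14 × 2 = $2,720.28/yr
Municipal property tax = $3,501.84/yr
Combined annual = $1,548.48 + $2,720.28 + $3,501.84 = $7,770.60
Monthly = $7,770.60 ÷ 12 = $647.55
Shortage per month = $1,595.04 / 24 = $66.46
New monthly escrow = $647.55 + $66.46 = $714.01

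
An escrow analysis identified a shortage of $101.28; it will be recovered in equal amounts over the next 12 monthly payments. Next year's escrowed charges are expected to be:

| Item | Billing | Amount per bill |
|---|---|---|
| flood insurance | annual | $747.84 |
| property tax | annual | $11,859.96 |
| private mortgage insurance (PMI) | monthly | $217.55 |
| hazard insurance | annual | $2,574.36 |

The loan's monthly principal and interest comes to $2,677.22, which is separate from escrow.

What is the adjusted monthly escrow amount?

Flood insurance = $747.84
Property tax = $11,859.96
Private mortgage insurance (PMI) = $217.55 × 12 = $2,610.60
Hazard insurance = $2,574.36
Yearly total = $747.84 + $11,859.96 + $2,610.60 + $2,574.36 = $17,792.76
Base monthly escrow = $17,792.76 ÷ 12 = $1,482.73
Shortage per month = $101.28 / 12 = $8.44
Adjusted monthly = $1,482.73 + $8.44 = $1,491.17

$1,491.17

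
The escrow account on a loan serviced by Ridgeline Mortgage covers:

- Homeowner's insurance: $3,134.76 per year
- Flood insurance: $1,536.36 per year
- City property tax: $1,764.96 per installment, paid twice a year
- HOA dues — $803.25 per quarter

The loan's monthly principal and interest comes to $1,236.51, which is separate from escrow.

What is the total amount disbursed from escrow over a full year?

$11,414.04

Homeowner's insurance = $3,134.76
Flood insurance = $1,536.36
City property tax = $1,764.96 × 2 = $3,529.92
HOA dues = $803.25 × 4 = $3,213.00
Combined annual = $3,134.76 + $1,536.36 + $3,529.92 + $3,213.00 = $11,414.04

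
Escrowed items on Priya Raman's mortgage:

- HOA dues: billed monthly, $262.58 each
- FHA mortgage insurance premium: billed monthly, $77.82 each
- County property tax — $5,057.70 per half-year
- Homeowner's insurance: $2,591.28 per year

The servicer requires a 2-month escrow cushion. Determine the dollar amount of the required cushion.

HOA dues = $262.58 × 12 = $3,150.96
FHA mortgage insurance premium = $77.82 × 12 = $933.84
County property tax = $5,057.70 × 2 = $10,115.40
Homeowner's insurance = $2,591.28
Yearly total = $3,150.96 + $933.84 + $10,115.40 + $2,591.28 = $16,791.48
Per month = $16,791.48 / 12 = $1,399.29
Cushion = 2 × $1,399.29 = $2,798.58

$2,798.58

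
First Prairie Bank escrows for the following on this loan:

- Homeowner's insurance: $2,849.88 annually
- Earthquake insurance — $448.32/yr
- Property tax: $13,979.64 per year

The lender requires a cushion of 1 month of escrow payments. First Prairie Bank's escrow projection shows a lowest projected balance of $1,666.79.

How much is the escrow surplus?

Homeowner's insurance: $2,849.88
Earthquake insurance: $448.32
Property tax: $13,979.64
Yearly total = $17,277.84
Base monthly escrow = $17,277.84 / 12 = $1,439.82
Required reserve = 1 × $1,439.82 = $1,439.82
Excess over cushion: $1,666.79 − $1,439.82 = $226.97

$226.97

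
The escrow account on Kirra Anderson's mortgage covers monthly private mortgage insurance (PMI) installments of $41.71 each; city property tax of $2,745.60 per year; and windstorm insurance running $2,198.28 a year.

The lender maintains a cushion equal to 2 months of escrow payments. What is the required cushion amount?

Private mortgage insurance (PMI) = $41.71 × 12 = $500.52 annually
City property tax = $2,745.60 annually
Windstorm insurance = $2,198.28 annually
Total annual escrow = $5,444.40
Base monthly escrow = $5,444.40 ÷ 12 = $453.70
Required cushion = 2 × $453.70 = $907.40

$907.40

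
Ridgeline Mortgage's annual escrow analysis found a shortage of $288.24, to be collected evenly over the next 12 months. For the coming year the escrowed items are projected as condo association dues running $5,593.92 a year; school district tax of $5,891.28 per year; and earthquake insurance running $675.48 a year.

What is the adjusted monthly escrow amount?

Condo association dues: $5,593.92
School district tax: $5,891.28
Earthquake insurance: $675.48
Yearly total = $12,160.68
Monthly = $12,160.68 ÷ 12 = $1,013.39
Monthly shortage recovery: $288.24 / 12 = $24.02
New monthly escrow = $1,013.39 + $24.02 = $1,037.41

$1,037.41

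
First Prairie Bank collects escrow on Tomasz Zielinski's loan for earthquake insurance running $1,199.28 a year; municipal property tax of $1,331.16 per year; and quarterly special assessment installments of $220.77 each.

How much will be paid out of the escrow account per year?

Earthquake insurance — $1,199.28 per year
Municipal property tax — $1,331.16 per year
Special assessment — $220.77 × 4 = $883.08 per year
Yearly total = $1,199.28 + $1,331.16 + $883.08 = $3,413.52

$3,413.52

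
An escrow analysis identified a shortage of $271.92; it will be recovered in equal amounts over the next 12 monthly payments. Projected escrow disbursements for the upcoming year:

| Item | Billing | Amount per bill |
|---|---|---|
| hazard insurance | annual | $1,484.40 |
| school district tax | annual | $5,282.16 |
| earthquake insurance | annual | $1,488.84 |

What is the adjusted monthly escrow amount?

Hazard insurance — $1,484.40
School district tax — $5,282.16
Earthquake insurance — $1,488.84
Combined annual = $1,484.40 + $5,282.16 + $1,488.84 = $8,255.40
Per month = $8,255.40 / 12 = $687.95
Monthly shortage recovery: $271.92 ÷ 12 = $22.66
Adjusted monthly = $687.95 + $22.66 = $710.61

$710.61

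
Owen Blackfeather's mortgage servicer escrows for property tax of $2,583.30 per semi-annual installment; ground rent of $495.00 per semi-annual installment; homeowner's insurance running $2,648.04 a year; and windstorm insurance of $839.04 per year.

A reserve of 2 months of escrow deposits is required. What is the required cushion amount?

Property tax — $2,583.30 × 2 = $5,166.60
Ground rent — $495.00 × 2 = $990.00
Homeowner's insurance — $2,648.04
Windstorm insurance — $839.04
Combined annual = $5,166.60 + $990.00 + $2,648.04 + $839.04 = $9,643.68
Base monthly escrow = $9,643.68 / 12 = $803.64
Required cushion = 2 × $803.64 = $1,607.28

$1,607.28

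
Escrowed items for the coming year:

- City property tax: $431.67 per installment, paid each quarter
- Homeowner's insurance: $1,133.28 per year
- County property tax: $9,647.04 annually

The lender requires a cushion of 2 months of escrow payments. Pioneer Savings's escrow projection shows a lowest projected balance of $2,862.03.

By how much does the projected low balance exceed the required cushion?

City property tax: $431.67 × 4 = $1,726.68 annually
Homeowner's insurance: $1,133.28 annually
County property tax: $9,647.04 annually
Combined annual = $12,507.00
Base monthly escrow = $12,507.00 ÷ 12 = $1,042.25
Required cushion = 2 × $1,042.25 = $2,084.50
Surplus = $2,862.03 − $2,084.50 = $777.53

$777.53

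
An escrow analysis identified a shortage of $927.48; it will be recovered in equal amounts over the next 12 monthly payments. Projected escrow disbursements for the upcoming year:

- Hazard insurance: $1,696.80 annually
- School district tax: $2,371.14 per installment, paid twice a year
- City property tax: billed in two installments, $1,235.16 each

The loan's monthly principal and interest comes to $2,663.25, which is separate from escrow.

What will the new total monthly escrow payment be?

$819.74

Hazard insurance = $1,696.80
School district tax = $2,371.14 × 2 = $4,742.28
City property tax = $1,235.16 × 2 = $2,470.32
Yearly total = $8,909.40
Per month = $8,909.40 / 12 = $742.45
Shortage per month = $927.48 ÷ 12 = $77.29
Adjusted monthly = $742.45 + $77.29 = $819.74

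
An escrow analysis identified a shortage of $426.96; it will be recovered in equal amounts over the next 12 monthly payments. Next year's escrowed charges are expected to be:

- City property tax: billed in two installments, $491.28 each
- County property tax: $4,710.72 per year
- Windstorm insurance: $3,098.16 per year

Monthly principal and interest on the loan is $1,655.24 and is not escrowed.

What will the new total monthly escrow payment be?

City property tax: $491.28 × 2 = $982.56 per year
County property tax: $4,710.72 per year
Windstorm insurance: $3,098.16 per year
Combined annual = $8,791.44
Monthly escrow = $8,791.44 ÷ 12 = $732.62
Monthly shortage recovery: $426.96 / 12 = $35.58
Adjusted monthly = $732.62 + $35.58 = $768.20

$768.20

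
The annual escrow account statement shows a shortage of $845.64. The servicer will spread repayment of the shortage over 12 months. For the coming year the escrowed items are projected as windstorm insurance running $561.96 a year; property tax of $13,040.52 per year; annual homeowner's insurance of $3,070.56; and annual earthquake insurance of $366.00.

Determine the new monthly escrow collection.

Windstorm insurance = $561.96
Property tax = $13,040.52
Homeowner's insurance = $3,070.56
Earthquake insurance = $366.00
Combined annual = $561.96 + $13,040.52 + $3,070.56 + $366.00 = $17,039.04
Base monthly escrow = $17,039.04 ÷ 12 = $1,419.92
Shortage per month = $845.64 / 12 = $70.47
New monthly escrow = $1,419.92 + $70.47 = $1,490.39

$1,490.39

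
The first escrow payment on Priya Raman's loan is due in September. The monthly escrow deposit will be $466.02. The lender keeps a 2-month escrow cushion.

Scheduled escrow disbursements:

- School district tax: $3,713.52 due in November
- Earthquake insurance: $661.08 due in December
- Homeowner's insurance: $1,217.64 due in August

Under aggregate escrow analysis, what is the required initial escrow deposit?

$3,442.56

Cushion = 2 × $466.02 = $932.04
Trial balance (start $0, +$466.02 each month, − disbursements):
  Sep: +$466.02 → $466.02
  Oct: +$466.02 → $932.04
  Nov: +$466.02 − $3,713.52 → -$2,315.46
  Dec: +$466.02 − $661.08 → -$2,510.52
  Jan: +$466.02 → -$2,044.50
  Feb: +$466.02 → -$1,578.48
  Mar: +$466.02 → -$1,112.46
  Apr: +$466.02 → -$646.44
  May: +$466.02 → -$180.42
  Jun: +$466.02 → $285.60
  Jul: +$466.02 → $751.62
  Aug: +$466.02 − $1,217.64 → $0.00
Lowest trial balance = -$2,510.52 (Dec)
Initial deposit = cushion − low point = $932.04 − (-$2,510.52) = $3,442.56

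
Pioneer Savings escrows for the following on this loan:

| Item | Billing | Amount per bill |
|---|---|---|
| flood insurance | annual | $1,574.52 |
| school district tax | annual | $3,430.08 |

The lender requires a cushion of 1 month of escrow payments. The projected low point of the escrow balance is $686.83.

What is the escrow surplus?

$269.78

Flood insurance = $1,574.52 per year
School district tax = $3,430.08 per year
Annual escrow total = $1,574.52 + $3,430.08 = $5,004.60
Monthly escrow = $5,004.60 ÷ 12 = $417.05
Cushion = 1 × $417.05 = $417.05
Surplus = $686.83 − $417.05 = $269.78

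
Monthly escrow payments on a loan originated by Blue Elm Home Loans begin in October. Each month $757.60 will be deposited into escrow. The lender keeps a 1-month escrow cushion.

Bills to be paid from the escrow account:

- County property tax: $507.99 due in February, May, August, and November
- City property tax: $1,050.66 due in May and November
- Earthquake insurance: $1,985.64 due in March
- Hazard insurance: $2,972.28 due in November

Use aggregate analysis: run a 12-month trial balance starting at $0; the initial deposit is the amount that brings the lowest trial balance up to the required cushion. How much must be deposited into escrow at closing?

$3,773.33

Cushion = 1 × $757.60 = $757.60
Trial balance (start $0, +$757.60 each month, − disbursements):
  Oct: +$757.60 → $757.60
  Nov: +$757.60 − $4,530.93 → -$3,015.73
  Dec: +$757.60 → -$2,258.13
  Jan: +$757.60 → -$1,500.53
  Feb: +$757.60 − $507.99 → -$1,250.92
  Mar: +$757.60 − $1,985.64 → -$2,478.96
  Apr: +$757.60 → -$1,721.36
  May: +$757.60 − $1,558.65 → -$2,522.41
  Jun: +$757.60 → -$1,764.81
  Jul: +$757.60 → -$1,007.21
  Aug: +$757.60 − $507.99 → -$757.60
  Sep: +$757.60 → $0.00
Lowest trial balance = -$3,015.73 (Nov)
Initial deposit = cushion − low point = $757.60 − (-$3,015.73) = $3,773.33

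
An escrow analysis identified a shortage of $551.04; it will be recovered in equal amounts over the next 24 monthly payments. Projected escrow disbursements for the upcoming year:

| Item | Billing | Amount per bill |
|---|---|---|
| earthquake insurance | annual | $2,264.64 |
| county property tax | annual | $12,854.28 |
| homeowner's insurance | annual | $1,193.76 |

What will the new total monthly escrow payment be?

Earthquake insurance: $2,264.64
County property tax: $12,854.28
Homeowner's insurance: $1,193.76
Annual escrow total = $16,312.68
Monthly = $16,312.68 / 12 = $1,359.39
Shortage spread = $551.04 ÷ 24 = $22.96/mo
Adjusted monthly = $1,359.39 + $22.96 = $1,382.35

$1,382.35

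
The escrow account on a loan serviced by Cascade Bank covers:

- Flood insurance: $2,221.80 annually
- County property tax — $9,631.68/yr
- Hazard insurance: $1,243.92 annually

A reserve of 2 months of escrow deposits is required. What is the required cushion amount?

Flood insurance — $2,221.80
County property tax — $9,631.68
Hazard insurance — $1,243.92
Total annual escrow = $2,221.80 + $9,631.68 + $1,243.92 = $13,097.40
Base monthly escrow = $13,097.40 ÷ 12 = $1,091.45
Required cushion = 2 × $1,091.45 = $2,182.90

$2,182.90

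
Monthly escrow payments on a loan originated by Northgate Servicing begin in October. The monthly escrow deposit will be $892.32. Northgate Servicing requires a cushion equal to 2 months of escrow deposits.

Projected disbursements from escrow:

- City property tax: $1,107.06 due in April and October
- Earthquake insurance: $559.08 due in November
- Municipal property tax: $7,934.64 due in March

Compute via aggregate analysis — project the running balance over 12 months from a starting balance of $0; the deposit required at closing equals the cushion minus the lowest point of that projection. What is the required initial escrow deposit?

$6,246.24

Cushion = 2 × $892.32 = $1,784.64
Trial balance (start $0, +$892.32 each month, − disbursements):
  Oct: +$892.32 − $1,107.06 → -$214.74
  Nov: +$892.32 − $559.08 → $118.50
  Dec: +$892.32 → $1,010.82
  Jan: +$892.32 → $1,903.14
  Feb: +$892.32 → $2,795.46
  Mar: +$892.32 − $7,934.64 → -$4,246.86
  Apr: +$892.32 − $1,107.06 → -$4,461.60
  May: +$892.32 → -$3,569.28
  Jun: +$892.32 → -$2,676.96
  Jul: +$892.32 → -$1,784.64
  Aug: +$892.32 → -$892.32
  Sep: +$892.32 → $0.00
Lowest trial balance = -$4,461.60 (Apr)
Initial deposit = cushion − low point = $1,784.64 − (-$4,461.60) = $6,246.24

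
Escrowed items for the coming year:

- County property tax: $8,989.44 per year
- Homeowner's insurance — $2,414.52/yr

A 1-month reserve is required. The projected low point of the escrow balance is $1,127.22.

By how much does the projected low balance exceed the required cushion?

$176.89

County property tax — $8,989.44
Homeowner's insurance — $2,414.52
Total annual escrow = $8,989.44 + $2,414.52 = $11,403.96
Monthly escrow = $11,403.96 ÷ 12 = $950.33
Required reserve = 1 × $950.33 = $950.33
Surplus = $1,127.22 − $950.33 = $176.89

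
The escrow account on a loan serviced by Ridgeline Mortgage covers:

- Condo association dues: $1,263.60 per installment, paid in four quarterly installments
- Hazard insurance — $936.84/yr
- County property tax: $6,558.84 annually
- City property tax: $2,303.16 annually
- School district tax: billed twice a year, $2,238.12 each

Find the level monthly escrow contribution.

Condo association dues = $1,263.60 × 4 = $5,054.40
Hazard insurance = $936.84
County property tax = $6,558.84
City property tax = $2,303.16
School district tax = $2,238.12 × 2 = $4,476.24
Total per year = $19,329.48
Monthly = $19,329.48 / 12 = $1,610.79

$1,610.79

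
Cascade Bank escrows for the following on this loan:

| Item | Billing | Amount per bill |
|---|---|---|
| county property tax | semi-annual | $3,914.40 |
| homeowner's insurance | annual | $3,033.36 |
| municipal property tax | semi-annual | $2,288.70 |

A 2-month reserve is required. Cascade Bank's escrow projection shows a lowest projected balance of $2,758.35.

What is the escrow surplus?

$185.09

County property tax — $3,914.40 × 2 = $7,828.80/yr
Homeowner's insurance — $3,033.36/yr
Municipal property tax — $2,288.70 × 2 = $4,577.40/yr
Annual escrow total = $7,828.80 + $3,033.36 + $4,577.40 = $15,439.56
Monthly = $15,439.56 ÷ 12 = $1,286.63
Cushion = 2 × $1,286.63 = $2,573.26
Surplus = $2,758.35 − $2,573.26 = $185.09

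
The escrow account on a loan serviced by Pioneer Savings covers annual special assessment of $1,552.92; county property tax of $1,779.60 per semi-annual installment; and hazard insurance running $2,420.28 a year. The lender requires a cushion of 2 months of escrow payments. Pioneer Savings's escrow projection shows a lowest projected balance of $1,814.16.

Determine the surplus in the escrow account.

Special assessment — $1,552.92
County property tax — $1,779.60 × 2 = $3,559.20
Hazard insurance — $2,420.28
Total annual escrow = $7,532.40
Base monthly escrow = $7,532.40 ÷ 12 = $627.70
Required cushion = 2 × $627.70 = $1,255.40
Surplus = $1,814.16 − $1,255.40 = $558.76

$558.76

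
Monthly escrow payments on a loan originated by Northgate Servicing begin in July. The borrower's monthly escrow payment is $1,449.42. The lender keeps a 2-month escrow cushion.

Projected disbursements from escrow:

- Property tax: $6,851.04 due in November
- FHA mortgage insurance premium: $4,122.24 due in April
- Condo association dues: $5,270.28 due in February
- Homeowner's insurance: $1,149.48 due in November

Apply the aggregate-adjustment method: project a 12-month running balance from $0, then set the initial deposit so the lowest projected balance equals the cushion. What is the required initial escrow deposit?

Cushion = 2 × $1,449.42 = $2,898.84
Trial balance (start $0, +$1,449.42 each month, − disbursements):
  Jul: +$1,449.42 → $1,449.42
  Aug: +$1,449.42 → $2,898.84
  Sep: +$1,449.42 → $4,348.26
  Oct: +$1,449.42 → $5,797.68
  Nov: +$1,449.42 − $8,000.52 → -$753.42
  Dec: +$1,449.42 → $696.00
  Jan: +$1,449.42 → $2,145.42
  Feb: +$1,449.42 − $5,270.28 → -$1,675.44
  Mar: +$1,449.42 → -$226.02
  Apr: +$1,449.42 − $4,122.24 → -$2,898.84
  May: +$1,449.42 → -$1,449.42
  Jun: +$1,449.42 → $0.00
Lowest trial balance = -$2,898.84 (Apr)
Initial deposit = cushion − low point = $2,898.84 − (-$2,898.84) = $5,797.68

$5,797.68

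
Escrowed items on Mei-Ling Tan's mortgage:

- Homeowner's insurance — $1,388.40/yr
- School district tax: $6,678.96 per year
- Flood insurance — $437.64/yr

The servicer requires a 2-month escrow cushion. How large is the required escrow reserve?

Homeowner's insurance: $1,388.40
School district tax: $6,678.96
Flood insurance: $437.64
Combined annual = $1,388.40 + $6,678.96 + $437.64 = $8,505.00
Monthly = $8,505.00 ÷ 12 = $708.75
Reserve = 2 × $708.75 = $1,417.50

$1,417.50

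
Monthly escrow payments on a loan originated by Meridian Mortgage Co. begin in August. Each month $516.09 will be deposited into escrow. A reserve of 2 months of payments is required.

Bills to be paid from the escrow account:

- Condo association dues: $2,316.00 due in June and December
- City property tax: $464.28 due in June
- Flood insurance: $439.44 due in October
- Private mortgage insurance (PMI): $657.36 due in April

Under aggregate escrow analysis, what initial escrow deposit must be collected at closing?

$1,548.27

Cushion = 2 × $516.09 = $1,032.18
Trial balance (start $0, +$516.09 each month, − disbursements):
  Aug: +$516.09 → $516.09
  Sep: +$516.09 → $1,032.18
  Oct: +$516.09 − $439.44 → $1,108.83
  Nov: +$516.09 → $1,624.92
  Dec: +$516.09 − $2,316.00 → -$174.99
  Jan: +$516.09 → $341.10
  Feb: +$516.09 → $857.19
  Mar: +$516.09 → $1,373.28
  Apr: +$516.09 − $657.36 → $1,232.01
  May: +$516.09 → $1,748.10
  Jun: +$516.09 − $2,780.28 → -$516.09
  Jul: +$516.09 → $0.00
Lowest trial balance = -$516.09 (Jun)
Initial deposit = cushion − low point = $1,032.18 − (-$516.09) = $1,548.27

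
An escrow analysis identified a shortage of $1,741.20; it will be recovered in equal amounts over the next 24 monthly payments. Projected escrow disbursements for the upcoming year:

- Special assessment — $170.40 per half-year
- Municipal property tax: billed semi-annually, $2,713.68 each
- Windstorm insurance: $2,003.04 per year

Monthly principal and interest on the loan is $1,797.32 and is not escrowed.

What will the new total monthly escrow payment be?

Special assessment = $170.40 × 2 = $340.80
Municipal property tax = $2,713.68 × 2 = $5,427.36
Windstorm insurance = $2,003.04
Combined annual = $7,771.20
Base monthly escrow = $7,771.20 ÷ 12 = $647.60
Shortage spread = $1,741.20 / 24 = $72.55/mo
New monthly escrow = $647.60 + $72.55 = $720.15

$720.15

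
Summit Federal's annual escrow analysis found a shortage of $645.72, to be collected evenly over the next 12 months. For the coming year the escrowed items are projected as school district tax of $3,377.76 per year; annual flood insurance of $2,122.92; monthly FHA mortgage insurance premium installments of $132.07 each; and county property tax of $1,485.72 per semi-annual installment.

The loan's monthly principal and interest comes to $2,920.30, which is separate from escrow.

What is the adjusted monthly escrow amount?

School district tax = $3,377.76
Flood insurance = $2,122.92
FHA mortgage insurance premium = $132.07 × 12 = $1,584.84
County property tax = $1,485.72 × 2 = $2,971.44
Yearly total = $3,377.76 + $2,122.92 + $1,584.84 + $2,971.44 = $10,056.96
Monthly = $10,056.96 ÷ 12 = $838.08
Shortage spread = $645.72 / 12 = $53.81/mo
New monthly escrow = $838.08 + $53.81 = $891.89

$891.89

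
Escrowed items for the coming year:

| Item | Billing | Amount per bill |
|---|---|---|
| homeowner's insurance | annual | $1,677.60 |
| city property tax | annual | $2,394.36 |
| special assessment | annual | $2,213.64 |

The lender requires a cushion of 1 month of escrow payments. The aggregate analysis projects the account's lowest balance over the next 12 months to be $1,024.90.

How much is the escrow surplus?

Homeowner's insurance: $1,677.60
City property tax: $2,394.36
Special assessment: $2,213.64
Annual escrow total = $6,285.60
Monthly escrow = $6,285.60 ÷ 12 = $523.80
Required cushion = 1 × $523.80 = $523.80
Surplus = $1,024.90 − $523.80 = $501.10

$501.10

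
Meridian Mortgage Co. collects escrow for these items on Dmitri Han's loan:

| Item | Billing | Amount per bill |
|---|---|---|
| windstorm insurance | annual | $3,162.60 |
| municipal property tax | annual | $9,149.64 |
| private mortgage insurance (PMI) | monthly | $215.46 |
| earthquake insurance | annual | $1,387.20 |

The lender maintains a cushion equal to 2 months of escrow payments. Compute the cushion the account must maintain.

Windstorm insurance — $3,162.60/yr
Municipal property tax — $9,149.64/yr
Private mortgage insurance (PMI) — $215.46 × 12 = $2,585.52/yr
Earthquake insurance — $1,387.20/yr
Combined annual = $3,162.60 + $9,149.64 + $2,585.52 + $1,387.20 = $16,284.96
Monthly = $16,284.96 / 12 = $1,357.08
Required cushion = 2 × $1,357.08 = $2,714.16

$2,714.16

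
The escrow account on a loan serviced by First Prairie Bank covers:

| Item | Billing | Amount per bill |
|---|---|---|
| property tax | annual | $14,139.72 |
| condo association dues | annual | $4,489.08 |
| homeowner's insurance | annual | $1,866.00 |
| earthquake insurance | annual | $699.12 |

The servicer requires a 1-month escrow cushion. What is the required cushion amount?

Property tax = $14,139.72/yr
Condo association dues = $4,489.08/yr
Homeowner's insurance = $1,866.00/yr
Earthquake insurance = $699.12/yr
Combined annual = $14,139.72 + $4,489.08 + $1,866.00 + $699.12 = $21,193.92
Monthly = $21,193.92 / 12 = $1,766.16
Reserve = 1 × $1,766.16 = $1,766.16

$1,766.16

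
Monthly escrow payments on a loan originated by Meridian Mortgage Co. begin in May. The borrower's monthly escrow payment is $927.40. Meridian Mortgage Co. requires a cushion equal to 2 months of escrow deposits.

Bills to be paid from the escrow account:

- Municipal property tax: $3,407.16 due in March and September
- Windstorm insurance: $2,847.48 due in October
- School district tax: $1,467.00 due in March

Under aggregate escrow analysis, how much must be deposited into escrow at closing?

Cushion = 2 × $927.40 = $1,854.80
Trial balance (start $0, +$927.40 each month, − disbursements):
  May: +$927.40 → $927.40
  Jun: +$927.40 → $1,854.80
  Jul: +$927.40 → $2,782.20
  Aug: +$927.40 → $3,709.60
  Sep: +$927.40 − $3,407.16 → $1,229.84
  Oct: +$927.40 − $2,847.48 → -$690.24
  Nov: +$927.40 → $237.16
  Dec: +$927.40 → $1,164.56
  Jan: +$927.40 → $2,091.96
  Feb: +$927.40 → $3,019.36
  Mar: +$927.40 − $4,874.16 → -$927.40
  Apr: +$927.40 → $0.00
Lowest trial balance = -$927.40 (Mar)
Initial deposit = cushion − low point = $1,854.80 − (-$927.40) = $2,782.20

$2,782.20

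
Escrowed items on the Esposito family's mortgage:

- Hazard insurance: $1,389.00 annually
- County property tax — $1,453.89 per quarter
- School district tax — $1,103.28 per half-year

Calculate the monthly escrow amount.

$784.26

Hazard insurance: $1,389.00 per year
County property tax: $1,453.89 × 4 = $5,815.56 per year
School district tax: $1,103.28 × 2 = $2,206.56 per year
Yearly total = $1,389.00 + $5,815.56 + $2,206.56 = $9,411.12
Monthly escrow = $9,411.12 ÷ 12 = $784.26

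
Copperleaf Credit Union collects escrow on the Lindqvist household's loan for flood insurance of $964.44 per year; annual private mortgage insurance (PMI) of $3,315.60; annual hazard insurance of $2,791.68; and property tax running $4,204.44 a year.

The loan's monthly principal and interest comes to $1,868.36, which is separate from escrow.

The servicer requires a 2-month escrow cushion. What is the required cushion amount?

Flood insurance — $964.44
Private mortgage insurance (PMI) — $3,315.60
Hazard insurance — $2,791.68
Property tax — $4,204.44
Combined annual = $964.44 + $3,315.60 + $2,791.68 + $4,204.44 = $11,276.16
Monthly escrow = $11,276.16 / 12 = $939.68
Required cushion = 2 × $939.68 = $1,879.36

$1,879.36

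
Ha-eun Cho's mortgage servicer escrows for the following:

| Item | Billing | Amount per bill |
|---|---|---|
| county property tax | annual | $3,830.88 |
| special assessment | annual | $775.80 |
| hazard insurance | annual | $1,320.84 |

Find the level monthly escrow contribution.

$493.96

County property tax — $3,830.88 per year
Special assessment — $775.80 per year
Hazard insurance — $1,320.84 per year
Total annual escrow = $3,830.88 + $775.80 + $1,320.84 = $5,927.52
Per month = $5,927.52 / 12 = $493.96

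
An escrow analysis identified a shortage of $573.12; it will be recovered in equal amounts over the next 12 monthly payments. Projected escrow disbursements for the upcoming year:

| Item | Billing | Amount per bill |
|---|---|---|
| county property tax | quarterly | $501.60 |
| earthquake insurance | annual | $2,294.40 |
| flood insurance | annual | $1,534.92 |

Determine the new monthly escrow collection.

$534.07

County property tax: $501.60 × 4 = $2,006.40 annually
Earthquake insurance: $2,294.40 annually
Flood insurance: $1,534.92 annually
Total per year = $2,006.40 + $2,294.40 + $1,534.92 = $5,835.72
Base monthly escrow = $5,835.72 / 12 = $486.31
Shortage spread = $573.12 ÷ 12 = $47.76/mo
New monthly escrow = $486.31 + $47.76 = $534.07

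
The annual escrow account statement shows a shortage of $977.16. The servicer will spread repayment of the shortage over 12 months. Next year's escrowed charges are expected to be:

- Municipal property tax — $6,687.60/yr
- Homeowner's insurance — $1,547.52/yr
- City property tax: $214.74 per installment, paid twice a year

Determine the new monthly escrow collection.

Municipal property tax — $6,687.60 annually
Homeowner's insurance — $1,547.52 annually
City property tax — $214.74 × 2 = $429.48 annually
Total per year = $8,664.60
Base monthly escrow = $8,664.60 / 12 = $722.05
Monthly shortage recovery: $977.16 / 12 = $81.43
New monthly escrow = $722.05 + $81.43 = $803.48

$803.48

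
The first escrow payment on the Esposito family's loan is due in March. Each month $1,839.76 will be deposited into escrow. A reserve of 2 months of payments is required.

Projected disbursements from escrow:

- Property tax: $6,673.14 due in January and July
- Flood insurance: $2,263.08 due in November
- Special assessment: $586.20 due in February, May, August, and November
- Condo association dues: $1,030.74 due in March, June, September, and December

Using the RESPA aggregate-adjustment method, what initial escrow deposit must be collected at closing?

Cushion = 2 × $1,839.76 = $3,679.52
Trial balance (start $0, +$1,839.76 each month, − disbursements):
  Mar: +$1,839.76 − $1,030.74 → $809.02
  Apr: +$1,839.76 → $2,648.78
  May: +$1,839.76 − $586.20 → $3,902.34
  Jun: +$1,839.76 − $1,030.74 → $4,711.36
  Jul: +$1,839.76 − $6,673.14 → -$122.02
  Aug: +$1,839.76 − $586.20 → $1,131.54
  Sep: +$1,839.76 − $1,030.74 → $1,940.56
  Oct: +$1,839.76 → $3,780.32
  Nov: +$1,839.76 − $2,849.28 → $2,770.80
  Dec: +$1,839.76 − $1,030.74 → $3,579.82
  Jan: +$1,839.76 − $6,673.14 → -$1,253.56
  Feb: +$1,839.76 − $586.20 → $0.00
Lowest trial balance = -$1,253.56 (Jan)
Initial deposit = cushion − low point = $3,679.52 − (-$1,253.56) = $4,933.08

$4,933.08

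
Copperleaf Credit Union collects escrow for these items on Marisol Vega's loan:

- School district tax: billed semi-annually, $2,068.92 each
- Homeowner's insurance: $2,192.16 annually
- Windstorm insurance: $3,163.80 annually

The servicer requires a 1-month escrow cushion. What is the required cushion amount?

$791.15

School district tax — $2,068.92 × 2 = $4,137.84 per year
Homeowner's insurance — $2,192.16 per year
Windstorm insurance — $3,163.80 per year
Total per year = $9,493.80
Per month = $9,493.80 / 12 = $791.15
Reserve = 1 × $791.15 = $791.15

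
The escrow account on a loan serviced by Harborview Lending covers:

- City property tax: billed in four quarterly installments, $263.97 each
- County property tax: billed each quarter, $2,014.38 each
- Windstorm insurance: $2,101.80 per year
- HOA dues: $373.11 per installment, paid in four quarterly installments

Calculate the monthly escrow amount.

City property tax: $263.97 × 4 = $1,055.88 per year
County property tax: $2,014.38 × 4 = $8,057.52 per year
Windstorm insurance: $2,101.80 per year
HOA dues: $373.11 × 4 = $1,492.44 per year
Combined annual = $1,055.88 + $8,057.52 + $2,101.80 + $1,492.44 = $12,707.64
Monthly = $12,707.64 / 12 = $1,058.97

$1,058.97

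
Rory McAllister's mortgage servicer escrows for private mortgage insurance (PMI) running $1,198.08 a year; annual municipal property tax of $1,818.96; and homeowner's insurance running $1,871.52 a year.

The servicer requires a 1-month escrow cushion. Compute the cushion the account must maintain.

$407.38

Private mortgage insurance (PMI) — $1,198.08
Municipal property tax — $1,818.96
Homeowner's insurance — $1,871.52
Annual escrow total = $1,198.08 + $1,818.96 + $1,871.52 = $4,888.56
Base monthly escrow = $4,888.56 / 12 = $407.38
Cushion = 1 × $407.38 = $407.38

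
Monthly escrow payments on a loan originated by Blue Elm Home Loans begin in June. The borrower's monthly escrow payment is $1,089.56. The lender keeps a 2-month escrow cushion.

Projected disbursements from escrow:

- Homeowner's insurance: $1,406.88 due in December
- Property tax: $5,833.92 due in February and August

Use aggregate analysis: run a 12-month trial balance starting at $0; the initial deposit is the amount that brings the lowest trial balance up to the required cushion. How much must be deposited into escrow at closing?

$5,447.80

Cushion = 2 × $1,089.56 = $2,179.12
Trial balance (start $0, +$1,089.56 each month, − disbursements):
  Jun: +$1,089.56 → $1,089.56
  Jul: +$1,089.56 → $2,179.12
  Aug: +$1,089.56 − $5,833.92 → -$2,565.24
  Sep: +$1,089.56 → -$1,475.68
  Oct: +$1,089.56 → -$386.12
  Nov: +$1,089.56 → $703.44
  Dec: +$1,089.56 − $1,406.88 → $386.12
  Jan: +$1,089.56 → $1,475.68
  Feb: +$1,089.56 − $5,833.92 → -$3,268.68
  Mar: +$1,089.56 → -$2,179.12
  Apr: +$1,089.56 → -$1,089.56
  May: +$1,089.56 → $0.00
Lowest trial balance = -$3,268.68 (Feb)
Initial deposit = cushion − low point = $2,179.12 − (-$3,268.68) = $5,447.80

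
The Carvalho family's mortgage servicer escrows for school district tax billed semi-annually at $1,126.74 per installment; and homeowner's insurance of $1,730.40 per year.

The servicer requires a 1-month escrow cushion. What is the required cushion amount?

$331.99

School district tax — $1,126.74 × 2 = $2,253.48 annually
Homeowner's insurance — $1,730.40 annually
Total annual escrow = $2,253.48 + $1,730.40 = $3,983.88
Monthly escrow = $3,983.88 ÷ 12 = $331.99
Required cushion = 1 × $331.99 = $331.99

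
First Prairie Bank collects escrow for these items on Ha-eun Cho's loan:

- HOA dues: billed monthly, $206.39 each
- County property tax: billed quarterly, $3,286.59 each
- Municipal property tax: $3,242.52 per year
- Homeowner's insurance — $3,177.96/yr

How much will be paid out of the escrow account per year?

$22,043.52

HOA dues: $206.39 × 12 = $2,476.68 per year
County property tax: $3,286.59 × 4 = $13,146.36 per year
Municipal property tax: $3,242.52 per year
Homeowner's insurance: $3,177.96 per year
Total per year = $2,476.68 + $13,146.36 + $3,242.52 + $3,177.96 = $22,043.52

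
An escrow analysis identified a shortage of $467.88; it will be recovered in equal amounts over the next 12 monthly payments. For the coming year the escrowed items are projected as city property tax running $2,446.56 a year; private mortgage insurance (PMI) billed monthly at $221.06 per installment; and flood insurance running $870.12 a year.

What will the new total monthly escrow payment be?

$536.44

City property tax — $2,446.56 annually
Private mortgage insurance (PMI) — $221.06 × 12 = $2,652.72 annually
Flood insurance — $870.12 annually
Total annual escrow = $2,446.56 + $2,652.72 + $870.12 = $5,969.40
Per month = $5,969.40 ÷ 12 = $497.45
Monthly shortage recovery: $467.88 / 12 = $38.99
New monthly escrow = $497.45 + $38.99 = $536.44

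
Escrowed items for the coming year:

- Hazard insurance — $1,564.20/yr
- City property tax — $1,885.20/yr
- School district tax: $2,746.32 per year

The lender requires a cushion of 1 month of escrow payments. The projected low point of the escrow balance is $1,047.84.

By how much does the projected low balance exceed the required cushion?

$531.53

Hazard insurance: $1,564.20/yr
City property tax: $1,885.20/yr
School district tax: $2,746.32/yr
Yearly total = $1,564.20 + $1,885.20 + $2,746.32 = $6,195.72
Base monthly escrow = $6,195.72 ÷ 12 = $516.31
Required cushion = 1 × $516.31 = $516.31
Excess over cushion: $1,047.84 − $516.31 = $531.53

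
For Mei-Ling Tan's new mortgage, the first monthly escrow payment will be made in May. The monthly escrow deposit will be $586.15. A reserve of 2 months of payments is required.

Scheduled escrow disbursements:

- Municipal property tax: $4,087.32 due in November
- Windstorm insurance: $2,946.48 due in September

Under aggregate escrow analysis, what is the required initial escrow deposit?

$4,103.05

Cushion = 2 × $586.15 = $1,172.30
Trial balance (start $0, +$586.15 each month, − disbursements):
  May: +$586.15 → $586.15
  Jun: +$586.15 → $1,172.30
  Jul: +$586.15 → $1,758.45
  Aug: +$586.15 → $2,344.60
  Sep: +$586.15 − $2,946.48 → -$15.73
  Oct: +$586.15 → $570.42
  Nov: +$586.15 − $4,087.32 → -$2,930.75
  Dec: +$586.15 → -$2,344.60
  Jan: +$586.15 → -$1,758.45
  Feb: +$586.15 → -$1,172.30
  Mar: +$586.15 → -$586.15
  Apr: +$586.15 → $0.00
Lowest trial balance = -$2,930.75 (Nov)
Initial deposit = cushion − low point = $1,172.30 − (-$2,930.75) = $4,103.05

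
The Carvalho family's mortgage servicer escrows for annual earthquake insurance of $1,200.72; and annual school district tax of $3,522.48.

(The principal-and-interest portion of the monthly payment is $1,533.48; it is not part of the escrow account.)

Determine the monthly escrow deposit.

$393.60

Earthquake insurance = $1,200.72/yr
School district tax = $3,522.48/yr
Combined annual = $1,200.72 + $3,522.48 = $4,723.20
Base monthly escrow = $4,723.20 ÷ 12 = $393.60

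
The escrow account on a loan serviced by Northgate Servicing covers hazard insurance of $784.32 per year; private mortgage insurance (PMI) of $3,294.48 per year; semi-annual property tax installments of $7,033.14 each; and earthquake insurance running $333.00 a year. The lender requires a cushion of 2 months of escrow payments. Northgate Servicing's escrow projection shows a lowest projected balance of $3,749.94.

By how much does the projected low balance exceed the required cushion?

$670.26

Hazard insurance — $784.32/yr
Private mortgage insurance (PMI) — $3,294.48/yr
Property tax — $7,033.14 × 2 = $14,066.28/yr
Earthquake insurance — $333.00/yr
Total per year = $18,478.08
Monthly escrow = $18,478.08 ÷ 12 = $1,539.84
Required reserve = 2 × $1,539.84 = $3,079.68
Surplus = $3,749.94 − $3,079.68 = $670.26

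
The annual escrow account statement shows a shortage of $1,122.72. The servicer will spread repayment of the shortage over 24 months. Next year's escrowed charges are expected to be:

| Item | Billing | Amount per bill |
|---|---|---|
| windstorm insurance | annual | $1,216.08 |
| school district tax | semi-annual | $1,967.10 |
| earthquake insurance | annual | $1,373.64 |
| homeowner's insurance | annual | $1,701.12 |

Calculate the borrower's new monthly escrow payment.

$732.20

Windstorm insurance: $1,216.08
School district tax: $1,967.10 × 2 = $3,934.20
Earthquake insurance: $1,373.64
Homeowner's insurance: $1,701.12
Yearly total = $1,216.08 + $3,934.20 + $1,373.64 + $1,701.12 = $8,225.04
Base monthly escrow = $8,225.04 ÷ 12 = $685.42
Shortage per month = $1,122.72 ÷ 24 = $46.78
Adjusted monthly = $685.42 + $46.78 = $732.20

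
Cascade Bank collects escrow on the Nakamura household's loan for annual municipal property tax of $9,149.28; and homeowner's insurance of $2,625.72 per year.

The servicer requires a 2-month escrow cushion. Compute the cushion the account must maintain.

Municipal property tax: $9,149.28
Homeowner's insurance: $2,625.72
Total per year = $9,149.28 + $2,625.72 = $11,775.00
Per month = $11,775.00 / 12 = $981.25
Cushion = 2 × $981.25 = $1,962.50

$1,962.50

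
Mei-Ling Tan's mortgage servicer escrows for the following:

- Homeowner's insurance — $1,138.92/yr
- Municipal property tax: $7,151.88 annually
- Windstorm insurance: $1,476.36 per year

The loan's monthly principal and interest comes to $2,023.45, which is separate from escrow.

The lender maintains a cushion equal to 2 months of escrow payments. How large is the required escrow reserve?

$1,627.86

Homeowner's insurance: $1,138.92 per year
Municipal property tax: $7,151.88 per year
Windstorm insurance: $1,476.36 per year
Annual escrow total = $9,767.16
Monthly = $9,767.16 ÷ 12 = $813.93
Required cushion = 2 × $813.93 = $1,627.86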